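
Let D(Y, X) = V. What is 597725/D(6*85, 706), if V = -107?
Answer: -597725/107 ≈ -5586.2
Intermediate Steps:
D(Y, X) = -107
597725/D(6*85, 706) = 597725/(-107) = 597725*(-1/107) = -597725/107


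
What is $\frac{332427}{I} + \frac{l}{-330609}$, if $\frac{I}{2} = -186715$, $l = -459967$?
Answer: $\frac{61862118767}{123459318870} \approx 0.50107$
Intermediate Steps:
$I = -373430$ ($I = 2 \left(-186715\right) = -373430$)
$\frac{332427}{I} + \frac{l}{-330609} = \frac{332427}{-373430} - \frac{459967}{-330609} = 332427 \left(- \frac{1}{373430}\right) - - \frac{459967}{330609} = - \frac{332427}{373430} + \frac{459967}{330609} = \frac{61862118767}{123459318870}$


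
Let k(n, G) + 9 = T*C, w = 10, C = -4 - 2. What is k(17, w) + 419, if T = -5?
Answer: 440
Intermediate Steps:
C = -6
k(n, G) = 21 (k(n, G) = -9 - 5*(-6) = -9 + 30 = 21)
k(17, w) + 419 = 21 + 419 = 440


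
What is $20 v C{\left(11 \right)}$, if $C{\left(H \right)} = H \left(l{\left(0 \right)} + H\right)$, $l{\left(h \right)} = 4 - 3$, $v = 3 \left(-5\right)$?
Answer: $-39600$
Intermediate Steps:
$v = -15$
$l{\left(h \right)} = 1$ ($l{\left(h \right)} = 4 - 3 = 1$)
$C{\left(H \right)} = H \left(1 + H\right)$
$20 v C{\left(11 \right)} = 20 \left(-15\right) 11 \left(1 + 11\right) = - 300 \cdot 11 \cdot 12 = \left(-300\right) 132 = -39600$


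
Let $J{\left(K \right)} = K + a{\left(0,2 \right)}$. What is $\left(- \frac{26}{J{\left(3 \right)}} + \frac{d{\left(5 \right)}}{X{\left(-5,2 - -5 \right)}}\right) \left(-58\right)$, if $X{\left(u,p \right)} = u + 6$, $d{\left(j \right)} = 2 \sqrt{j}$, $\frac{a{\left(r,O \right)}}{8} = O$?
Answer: $\frac{1508}{19} - 116 \sqrt{5} \approx -180.02$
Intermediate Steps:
$a{\left(r,O \right)} = 8 O$
$J{\left(K \right)} = 16 + K$ ($J{\left(K \right)} = K + 8 \cdot 2 = K + 16 = 16 + K$)
$X{\left(u,p \right)} = 6 + u$
$\left(- \frac{26}{J{\left(3 \right)}} + \frac{d{\left(5 \right)}}{X{\left(-5,2 - -5 \right)}}\right) \left(-58\right) = \left(- \frac{26}{16 + 3} + \frac{2 \sqrt{5}}{6 - 5}\right) \left(-58\right) = \left(- \frac{26}{19} + \frac{2 \sqrt{5}}{1}\right) \left(-58\right) = \left(\left(-26\right) \frac{1}{19} + 2 \sqrt{5} \cdot 1\right) \left(-58\right) = \left(- \frac{26}{19} + 2 \sqrt{5}\right) \left(-58\right) = \frac{1508}{19} - 116 \sqrt{5}$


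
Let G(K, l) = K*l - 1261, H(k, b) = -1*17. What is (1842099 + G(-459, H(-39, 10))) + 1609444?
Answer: 3458085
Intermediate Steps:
H(k, b) = -17
G(K, l) = -1261 + K*l
(1842099 + G(-459, H(-39, 10))) + 1609444 = (1842099 + (-1261 - 459*(-17))) + 1609444 = (1842099 + (-1261 + 7803)) + 1609444 = (1842099 + 6542) + 1609444 = 1848641 + 1609444 = 3458085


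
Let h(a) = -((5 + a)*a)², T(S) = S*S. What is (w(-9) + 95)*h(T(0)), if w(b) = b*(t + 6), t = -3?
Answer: 0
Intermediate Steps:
w(b) = 3*b (w(b) = b*(-3 + 6) = b*3 = 3*b)
T(S) = S²
h(a) = -a²*(5 + a)² (h(a) = -(a*(5 + a))² = -a²*(5 + a)²)
(w(-9) + 95)*h(T(0)) = (3*(-9) + 95)*(-(0²)²*(5 + 0²)²) = (-27 + 95)*(-1*0²*(5 + 0)²) = 68*(-1*0*5²) = 68*(-1*0*25) = 68*0 = 0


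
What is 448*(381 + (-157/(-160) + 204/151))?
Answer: 129658298/755 ≈ 1.7173e+5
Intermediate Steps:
448*(381 + (-157/(-160) + 204/151)) = 448*(381 + (-157*(-1/160) + 204*(1/151))) = 448*(381 + (157/160 + 204/151)) = 448*(381 + 56347/24160) = 448*(9261307/24160) = 129658298/755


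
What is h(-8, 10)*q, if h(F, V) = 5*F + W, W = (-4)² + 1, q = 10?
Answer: -230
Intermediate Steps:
W = 17 (W = 16 + 1 = 17)
h(F, V) = 17 + 5*F (h(F, V) = 5*F + 17 = 17 + 5*F)
h(-8, 10)*q = (17 + 5*(-8))*10 = (17 - 40)*10 = -23*10 = -230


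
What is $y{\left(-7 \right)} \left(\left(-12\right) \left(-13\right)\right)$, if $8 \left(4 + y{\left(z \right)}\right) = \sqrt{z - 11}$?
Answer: $-624 + \frac{117 i \sqrt{2}}{2} \approx -624.0 + 82.731 i$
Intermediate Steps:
$y{\left(z \right)} = -4 + \frac{\sqrt{-11 + z}}{8}$ ($y{\left(z \right)} = -4 + \frac{\sqrt{z - 11}}{8} = -4 + \frac{\sqrt{-11 + z}}{8}$)
$y{\left(-7 \right)} \left(\left(-12\right) \left(-13\right)\right) = \left(-4 + \frac{\sqrt{-11 - 7}}{8}\right) \left(\left(-12\right) \left(-13\right)\right) = \left(-4 + \frac{\sqrt{-18}}{8}\right) 156 = \left(-4 + \frac{3 i \sqrt{2}}{8}\right) 156 = -624 + \frac{117 i \sqrt{2}}{2}$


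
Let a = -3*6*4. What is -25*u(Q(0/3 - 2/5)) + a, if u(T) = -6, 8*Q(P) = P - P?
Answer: 78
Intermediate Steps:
Q(P) = 0 (Q(P) = (P - P)/8 = (1/8)*0 = 0)
a = -72 (a = -18*4 = -72)
-25*u(Q(0/3 - 2/5)) + a = -25*(-6) - 72 = 150 - 72 = 78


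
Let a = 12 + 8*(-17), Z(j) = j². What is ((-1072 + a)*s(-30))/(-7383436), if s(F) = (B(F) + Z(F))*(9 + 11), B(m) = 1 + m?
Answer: 5208580/1845859 ≈ 2.8218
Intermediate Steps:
a = -124 (a = 12 - 136 = -124)
s(F) = 20 + 20*F + 20*F² (s(F) = ((1 + F) + F²)*(9 + 11) = (1 + F + F²)*20 = 20 + 20*F + 20*F²)
((-1072 + a)*s(-30))/(-7383436) = ((-1072 - 124)*(20 + 20*(-30) + 20*(-30)²))/(-7383436) = -1196*(20 - 600 + 20*900)*(-1/7383436) = -1196*(20 - 600 + 18000)*(-1/7383436) = -1196*17420*(-1/7383436) = -20834320*(-1/7383436) = 5208580/1845859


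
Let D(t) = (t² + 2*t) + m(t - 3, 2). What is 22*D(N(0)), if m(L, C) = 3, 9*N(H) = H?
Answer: 66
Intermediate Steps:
N(H) = H/9
D(t) = 3 + t² + 2*t (D(t) = (t² + 2*t) + 3 = 3 + t² + 2*t)
22*D(N(0)) = 22*(3 + ((⅑)*0)² + 2*((⅑)*0)) = 22*(3 + 0² + 2*0) = 22*(3 + 0 + 0) = 22*3 = 66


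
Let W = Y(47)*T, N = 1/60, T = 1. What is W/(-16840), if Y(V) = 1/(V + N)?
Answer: -3/2375282 ≈ -1.2630e-6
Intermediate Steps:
N = 1/60 ≈ 0.016667
Y(V) = 1/(1/60 + V) (Y(V) = 1/(V + 1/60) = 1/(1/60 + V))
W = 60/2821 (W = (60/(1 + 60*47))*1 = (60/(1 + 2820))*1 = (60/2821)*1 = 60/2821 ≈ 0.021269)
W/(-16840) = (60/2821)/(-16840) = (60/2821)*(-1/16840) = -3/2375282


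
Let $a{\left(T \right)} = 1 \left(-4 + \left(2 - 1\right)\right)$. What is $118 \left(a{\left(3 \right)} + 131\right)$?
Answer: $15104$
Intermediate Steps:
$a{\left(T \right)} = -3$ ($a{\left(T \right)} = 1 \left(-4 + 1\right) = 1 \left(-3\right) = -3$)
$118 \left(a{\left(3 \right)} + 131\right) = 118 \left(-3 + 131\right) = 118 \cdot 128 = 15104$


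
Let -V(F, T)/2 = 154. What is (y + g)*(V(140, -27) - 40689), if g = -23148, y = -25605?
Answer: 1998726741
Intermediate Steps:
V(F, T) = -308 (V(F, T) = -2*154 = -308)
(y + g)*(V(140, -27) - 40689) = (-25605 - 23148)*(-308 - 40689) = -48753*(-40997) = 1998726741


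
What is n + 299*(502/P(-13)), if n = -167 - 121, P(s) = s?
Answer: -11834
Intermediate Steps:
n = -288
n + 299*(502/P(-13)) = -288 + 299*(502/(-13)) = -288 + 299*(502*(-1/13)) = -288 + 299*(-502/13) = -288 - 11546 = -11834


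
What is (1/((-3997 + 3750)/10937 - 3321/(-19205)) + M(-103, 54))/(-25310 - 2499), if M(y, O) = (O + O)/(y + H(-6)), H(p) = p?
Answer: -19484474929/95719064045702 ≈ -0.00020356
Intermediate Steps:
M(y, O) = 2*O/(-6 + y) (M(y, O) = (O + O)/(y - 6) = (2*O)/(-6 + y) = 2*O/(-6 + y))
(1/((-3997 + 3750)/10937 - 3321/(-19205)) + M(-103, 54))/(-25310 - 2499) = (1/((-3997 + 3750)/10937 - 3321/(-19205)) + 2*54/(-6 - 103))/(-25310 - 2499) = (1/(-247*1/10937 - 3321*(-1/19205)) + 2*54/(-109))/(-27809) = (1/(-247/10937 + 3321/19205) + 2*54*(-1/109))*(-1/27809) = (1/(31578142/210045085) - 108/109)*(-1/27809) = (210045085/31578142 - 108/109)*(-1/27809) = (19484474929/3442017478)*(-1/27809) = -19484474929/95719064045702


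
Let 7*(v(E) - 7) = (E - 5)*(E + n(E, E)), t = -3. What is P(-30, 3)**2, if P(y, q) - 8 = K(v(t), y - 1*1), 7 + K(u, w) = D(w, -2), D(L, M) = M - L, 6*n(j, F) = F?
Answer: 900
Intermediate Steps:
n(j, F) = F/6
v(E) = 7 + E*(-5 + E)/6 (v(E) = 7 + ((E - 5)*(E + E/6))/7 = 7 + ((-5 + E)*(7*E/6))/7 = 7 + (7*E*(-5 + E)/6)/7 = 7 + E*(-5 + E)/6)
K(u, w) = -9 - w (K(u, w) = -7 + (-2 - w) = -9 - w)
P(y, q) = -y (P(y, q) = 8 + (-9 - (y - 1*1)) = 8 + (-9 - (y - 1)) = 8 + (-9 - (-1 + y)) = 8 + (-9 + (1 - y)) = 8 + (-8 - y) = -y)
P(-30, 3)**2 = (-1*(-30))**2 = 30**2 = 900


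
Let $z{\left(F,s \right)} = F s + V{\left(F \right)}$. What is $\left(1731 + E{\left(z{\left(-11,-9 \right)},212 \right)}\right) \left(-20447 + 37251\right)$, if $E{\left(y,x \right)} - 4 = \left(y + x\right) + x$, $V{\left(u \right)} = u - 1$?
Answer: $37741784$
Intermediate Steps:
$V{\left(u \right)} = -1 + u$ ($V{\left(u \right)} = u - 1 = -1 + u$)
$z{\left(F,s \right)} = -1 + F + F s$ ($z{\left(F,s \right)} = F s + \left(-1 + F\right) = -1 + F + F s$)
$E{\left(y,x \right)} = 4 + y + 2 x$ ($E{\left(y,x \right)} = 4 + \left(\left(y + x\right) + x\right) = 4 + \left(\left(x + y\right) + x\right) = 4 + \left(y + 2 x\right) = 4 + y + 2 x$)
$\left(1731 + E{\left(z{\left(-11,-9 \right)},212 \right)}\right) \left(-20447 + 37251\right) = \left(1731 + \left(4 - -87 + 2 \cdot 212\right)\right) \left(-20447 + 37251\right) = \left(1731 + \left(4 - -87 + 424\right)\right) 16804 = \left(1731 + \left(4 + 87 + 424\right)\right) 16804 = \left(1731 + 515\right) 16804 = 2246 \cdot 16804 = 37741784$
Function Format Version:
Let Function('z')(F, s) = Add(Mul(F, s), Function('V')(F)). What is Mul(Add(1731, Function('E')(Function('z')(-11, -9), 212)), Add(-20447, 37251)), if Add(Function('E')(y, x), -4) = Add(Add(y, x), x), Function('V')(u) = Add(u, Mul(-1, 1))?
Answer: 37741784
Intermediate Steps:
Function('V')(u) = Add(-1, u) (Function('V')(u) = Add(u, -1) = Add(-1, u))
Function('z')(F, s) = Add(-1, F, Mul(F, s)) (Function('z')(F, s) = Add(Mul(F, s), Add(-1, F)) = Add(-1, F, Mul(F, s)))
Function('E')(y, x) = Add(4, y, Mul(2, x)) (Function('E')(y, x) = Add(4, Add(Add(y, x), x)) = Add(4, Add(Add(x, y), x)) = Add(4, Add(y, Mul(2, x))) = Add(4, y, Mul(2, x)))
Mul(Add(1731, Function('E')(Function('z')(-11, -9), 212)), Add(-20447, 37251)) = Mul(Add(1731, Add(4, Add(-1, -11, Mul(-11, -9)), Mul(2, 212))), Add(-20447, 37251)) = Mul(Add(1731, Add(4, Add(-1, -11, 99), 424)), 16804) = Mul(Add(1731, Add(4, 87, 424)), 16804) = Mul(Add(1731, 515), 16804) = Mul(2246, 16804) = 37741784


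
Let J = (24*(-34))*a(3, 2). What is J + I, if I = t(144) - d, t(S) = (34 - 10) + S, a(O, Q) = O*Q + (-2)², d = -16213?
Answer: 8221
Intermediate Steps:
a(O, Q) = 4 + O*Q (a(O, Q) = O*Q + 4 = 4 + O*Q)
t(S) = 24 + S
J = -8160 (J = (24*(-34))*(4 + 3*2) = -816*(4 + 6) = -816*10 = -8160)
I = 16381 (I = (24 + 144) - 1*(-16213) = 168 + 16213 = 16381)
J + I = -8160 + 16381 = 8221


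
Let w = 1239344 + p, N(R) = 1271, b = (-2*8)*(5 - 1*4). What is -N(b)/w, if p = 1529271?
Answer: -1271/2768615 ≈ -0.00045907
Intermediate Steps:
b = -16 (b = -16*(5 - 4) = -16*1 = -16)
w = 2768615 (w = 1239344 + 1529271 = 2768615)
-N(b)/w = -1271/2768615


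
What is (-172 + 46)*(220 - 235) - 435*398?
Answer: -171240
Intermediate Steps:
(-172 + 46)*(220 - 235) - 435*398 = -126*(-15) - 173130 = 1890 - 173130 = -171240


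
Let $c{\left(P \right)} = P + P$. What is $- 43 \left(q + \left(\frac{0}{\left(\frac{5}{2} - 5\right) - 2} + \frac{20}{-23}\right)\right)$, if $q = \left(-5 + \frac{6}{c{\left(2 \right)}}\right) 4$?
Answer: $\frac{14706}{23} \approx 639.39$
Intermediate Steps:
$c{\left(P \right)} = 2 P$
$q = -14$ ($q = \left(-5 + \frac{6}{2 \cdot 2}\right) 4 = \left(-5 + \frac{6}{4}\right) 4 = \left(-5 + 6 \cdot \frac{1}{4}\right) 4 = \left(-5 + \frac{3}{2}\right) 4 = \left(- \frac{7}{2}\right) 4 = -14$)
$- 43 \left(q + \left(\frac{0}{\left(\frac{5}{2} - 5\right) - 2} + \frac{20}{-23}\right)\right) = - 43 \left(-14 + \left(\frac{0}{\left(\frac{5}{2} - 5\right) - 2} + \frac{20}{-23}\right)\right) = - 43 \left(-14 + \left(\frac{0}{\left(5 \cdot \frac{1}{2} - 5\right) - 2} + 20 \left(- \frac{1}{23}\right)\right)\right) = - 43 \left(-14 - \left(\frac{20}{23} + \frac{0}{\left(\frac{5}{2} - 5\right) - 2}\right)\right) = - 43 \left(-14 - \left(\frac{20}{23} + \frac{0}{- \frac{5}{2} - 2}\right)\right) = - 43 \left(-14 - \left(\frac{20}{23} + \frac{0}{- \frac{9}{2}}\right)\right) = - 43 \left(-14 + \left(0 \left(- \frac{2}{9}\right) - \frac{20}{23}\right)\right) = - 43 \left(-14 + \left(0 - \frac{20}{23}\right)\right) = - 43 \left(-14 - \frac{20}{23}\right) = \left(-43\right) \left(- \frac{342}{23}\right) = \frac{14706}{23}$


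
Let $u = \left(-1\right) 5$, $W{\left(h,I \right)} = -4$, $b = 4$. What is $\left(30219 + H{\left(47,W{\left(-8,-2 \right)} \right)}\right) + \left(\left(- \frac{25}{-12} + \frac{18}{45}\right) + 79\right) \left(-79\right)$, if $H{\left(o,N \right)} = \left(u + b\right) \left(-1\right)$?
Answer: $\frac{1426969}{60} \approx 23783.0$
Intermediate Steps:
$u = -5$
$H{\left(o,N \right)} = 1$ ($H{\left(o,N \right)} = \left(-5 + 4\right) \left(-1\right) = \left(-1\right) \left(-1\right) = 1$)
$\left(30219 + H{\left(47,W{\left(-8,-2 \right)} \right)}\right) + \left(\left(- \frac{25}{-12} + \frac{18}{45}\right) + 79\right) \left(-79\right) = \left(30219 + 1\right) + \left(\left(- \frac{25}{-12} + \frac{18}{45}\right) + 79\right) \left(-79\right) = 30220 + \left(\left(\left(-25\right) \left(- \frac{1}{12}\right) + 18 \cdot \frac{1}{45}\right) + 79\right) \left(-79\right) = 30220 + \left(\left(\frac{25}{12} + \frac{2}{5}\right) + 79\right) \left(-79\right) = 30220 + \left(\frac{149}{60} + 79\right) \left(-79\right) = 30220 + \frac{4889}{60} \left(-79\right) = 30220 - \frac{386231}{60} = \frac{1426969}{60}$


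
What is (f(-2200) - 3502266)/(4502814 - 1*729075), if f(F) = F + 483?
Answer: -3503983/3773739 ≈ -0.92852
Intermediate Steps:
f(F) = 483 + F
(f(-2200) - 3502266)/(4502814 - 1*729075) = ((483 - 2200) - 3502266)/(4502814 - 1*729075) = (-1717 - 3502266)/(4502814 - 729075) = -3503983/3773739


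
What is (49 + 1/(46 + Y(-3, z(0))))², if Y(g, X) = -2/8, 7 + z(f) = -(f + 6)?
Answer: 80478841/33489 ≈ 2403.1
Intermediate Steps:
z(f) = -13 - f (z(f) = -7 - (f + 6) = -7 - (6 + f) = -7 + (-6 - f) = -13 - f)
Y(g, X) = -¼ (Y(g, X) = -2*⅛ = -¼)
(49 + 1/(46 + Y(-3, z(0))))² = (49 + 1/(46 - ¼))² = (49 + 1/(183/4))² = (49 + 4/183)² = (8971/183)² = 80478841/33489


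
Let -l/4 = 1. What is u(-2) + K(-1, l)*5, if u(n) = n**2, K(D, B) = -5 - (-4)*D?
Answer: -41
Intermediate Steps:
l = -4 (l = -4*1 = -4)
K(D, B) = -5 + 4*D
u(-2) + K(-1, l)*5 = (-2)**2 + (-5 + 4*(-1))*5 = 4 + (-5 - 4)*5 = 4 - 9*5 = 4 - 45 = -41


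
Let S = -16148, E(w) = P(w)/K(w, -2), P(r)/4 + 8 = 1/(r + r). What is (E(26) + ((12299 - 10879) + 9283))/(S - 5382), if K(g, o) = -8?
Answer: -1113527/2239120 ≈ -0.49731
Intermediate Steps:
P(r) = -32 + 2/r (P(r) = -32 + 4/(r + r) = -32 + 4/((2*r)) = -32 + 4*(1/(2*r)) = -32 + 2/r)
E(w) = 4 - 1/(4*w) (E(w) = (-32 + 2/w)/(-8) = (-32 + 2/w)*(-⅛) = 4 - 1/(4*w))
(E(26) + ((12299 - 10879) + 9283))/(S - 5382) = ((4 - ¼/26) + ((12299 - 10879) + 9283))/(-16148 - 5382) = ((4 - ¼*1/26) + (1420 + 9283))/(-21530) = ((4 - 1/104) + 10703)*(-1/21530) = (415/104 + 10703)*(-1/21530) = (1113527/104)*(-1/21530) = -1113527/2239120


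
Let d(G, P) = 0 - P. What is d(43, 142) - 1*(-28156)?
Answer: 28014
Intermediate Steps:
d(G, P) = -P
d(43, 142) - 1*(-28156) = -1*142 - 1*(-28156) = -142 + 28156 = 28014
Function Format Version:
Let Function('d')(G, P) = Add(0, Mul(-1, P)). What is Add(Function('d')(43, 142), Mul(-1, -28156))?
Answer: 28014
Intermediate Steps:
Function('d')(G, P) = Mul(-1, P)
Add(Function('d')(43, 142), Mul(-1, -28156)) = Add(Mul(-1, 142), Mul(-1, -28156)) = Add(-142, 28156) = 28014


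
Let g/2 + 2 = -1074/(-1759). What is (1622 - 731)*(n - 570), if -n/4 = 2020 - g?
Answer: -13574297682/1759 ≈ -7.7171e+6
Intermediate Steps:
g = -4888/1759 (g = -4 + 2*(-1074/(-1759)) = -4 + 2*(-1074*(-1/1759)) = -4 + 2*(1074/1759) = -4 + 2148/1759 = -4888/1759 ≈ -2.7789)
n = -14232272/1759 (n = -4*(2020 - 1*(-4888/1759)) = -4*(2020 + 4888/1759) = -4*3558068/1759 = -14232272/1759 ≈ -8091.1)
(1622 - 731)*(n - 570) = (1622 - 731)*(-14232272/1759 - 570) = 891*(-15234902/1759) = -13574297682/1759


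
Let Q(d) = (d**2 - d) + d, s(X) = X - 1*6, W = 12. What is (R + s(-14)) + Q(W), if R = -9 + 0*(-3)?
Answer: 115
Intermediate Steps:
R = -9 (R = -9 + 0 = -9)
s(X) = -6 + X (s(X) = X - 6 = -6 + X)
Q(d) = d**2
(R + s(-14)) + Q(W) = (-9 + (-6 - 14)) + 12**2 = (-9 - 20) + 144 = -29 + 144 = 115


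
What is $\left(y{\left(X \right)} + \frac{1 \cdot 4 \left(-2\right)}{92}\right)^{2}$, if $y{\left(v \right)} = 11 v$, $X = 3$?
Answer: $\frac{573049}{529} \approx 1083.3$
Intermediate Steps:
$\left(y{\left(X \right)} + \frac{1 \cdot 4 \left(-2\right)}{92}\right)^{2} = \left(11 \cdot 3 + \frac{1 \cdot 4 \left(-2\right)}{92}\right)^{2} = \left(33 + 4 \left(-2\right) \frac{1}{92}\right)^{2} = \left(33 - \frac{2}{23}\right)^{2} = \left(\frac{757}{23}\right)^{2} = \frac{573049}{529}$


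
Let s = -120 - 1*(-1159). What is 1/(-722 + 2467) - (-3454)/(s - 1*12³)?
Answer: -6026541/1202305 ≈ -5.0125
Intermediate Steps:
s = 1039 (s = -120 + 1159 = 1039)
1/(-722 + 2467) - (-3454)/(s - 1*12³) = 1/(-722 + 2467) - (-3454)/(1039 - 1*12³) = 1/1745 - (-3454)/(1039 - 1*1728) = 1/1745 - (-3454)/(1039 - 1728) = 1/1745 - (-3454)/(-689) = 1/1745 - (-3454)*(-1)/689 = 1/1745 - 1*3454/689 = 1/1745 - 3454/689 = -6026541/1202305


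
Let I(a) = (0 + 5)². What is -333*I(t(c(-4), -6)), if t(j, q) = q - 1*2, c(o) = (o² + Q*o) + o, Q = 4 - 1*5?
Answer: -8325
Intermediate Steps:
Q = -1 (Q = 4 - 5 = -1)
c(o) = o² (c(o) = (o² - o) + o = o²)
t(j, q) = -2 + q (t(j, q) = q - 2 = -2 + q)
I(a) = 25 (I(a) = 5² = 25)
-333*I(t(c(-4), -6)) = -333*25 = -8325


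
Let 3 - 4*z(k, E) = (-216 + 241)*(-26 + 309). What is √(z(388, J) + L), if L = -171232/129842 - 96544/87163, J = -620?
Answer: 82*I*√8431113043843683742/5658709123 ≈ 42.076*I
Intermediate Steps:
z(k, E) = -1768 (z(k, E) = ¾ - (-216 + 241)*(-26 + 309)/4 = ¾ - 25*283/4 = ¾ - ¼*7075 = ¾ - 7075/4 = -1768)
L = -13730280432/5658709123 (L = -171232*1/129842 - 96544*1/87163 = -85616/64921 - 96544/87163 = -13730280432/5658709123 ≈ -2.4264)
√(z(388, J) + L) = √(-1768 - 13730280432/5658709123) = √(-10018328009896/5658709123) = 82*I*√8431113043843683742/5658709123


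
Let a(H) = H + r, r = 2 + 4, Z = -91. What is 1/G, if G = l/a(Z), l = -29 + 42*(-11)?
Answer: 85/491 ≈ 0.17312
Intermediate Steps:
r = 6
l = -491 (l = -29 - 462 = -491)
a(H) = 6 + H (a(H) = H + 6 = 6 + H)
G = 491/85 (G = -491/(6 - 91) = -491/(-85) = -491*(-1/85) = 491/85 ≈ 5.7765)
1/G = 1/(491/85) = 85/491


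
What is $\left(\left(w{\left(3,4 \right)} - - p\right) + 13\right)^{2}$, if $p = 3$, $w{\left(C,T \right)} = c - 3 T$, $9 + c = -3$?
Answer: $64$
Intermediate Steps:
$c = -12$ ($c = -9 - 3 = -12$)
$w{\left(C,T \right)} = -12 - 3 T$
$\left(\left(w{\left(3,4 \right)} - - p\right) + 13\right)^{2} = \left(\left(\left(-12 - 12\right) - \left(-1\right) 3\right) + 13\right)^{2} = \left(\left(\left(-12 - 12\right) - -3\right) + 13\right)^{2} = \left(\left(-24 + 3\right) + 13\right)^{2} = \left(-21 + 13\right)^{2} = \left(-8\right)^{2} = 64$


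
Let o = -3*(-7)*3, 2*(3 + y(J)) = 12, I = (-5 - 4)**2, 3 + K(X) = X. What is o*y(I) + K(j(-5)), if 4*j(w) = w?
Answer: 739/4 ≈ 184.75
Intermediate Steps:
j(w) = w/4
K(X) = -3 + X
I = 81 (I = (-9)**2 = 81)
y(J) = 3 (y(J) = -3 + (1/2)*12 = -3 + 6 = 3)
o = 63 (o = 21*3 = 63)
o*y(I) + K(j(-5)) = 63*3 + (-3 + (1/4)*(-5)) = 189 + (-3 - 5/4) = 189 - 17/4 = 739/4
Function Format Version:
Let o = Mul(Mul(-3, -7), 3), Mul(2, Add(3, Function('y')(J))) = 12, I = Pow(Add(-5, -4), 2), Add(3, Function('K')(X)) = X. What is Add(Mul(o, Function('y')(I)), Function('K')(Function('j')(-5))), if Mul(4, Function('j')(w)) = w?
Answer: Rational(739, 4) ≈ 184.75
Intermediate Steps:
Function('j')(w) = Mul(Rational(1, 4), w)
Function('K')(X) = Add(-3, X)
I = 81 (I = Pow(-9, 2) = 81)
Function('y')(J) = 3 (Function('y')(J) = Add(-3, Mul(Rational(1, 2), 12)) = Add(-3, 6) = 3)
o = 63 (o = Mul(21, 3) = 63)
Add(Mul(o, Function('y')(I)), Function('K')(Function('j')(-5))) = Add(Mul(63, 3), Add(-3, Mul(Rational(1, 4), -5))) = Add(189, Add(-3, Rational(-5, 4))) = Add(189, Rational(-17, 4)) = Rational(739, 4)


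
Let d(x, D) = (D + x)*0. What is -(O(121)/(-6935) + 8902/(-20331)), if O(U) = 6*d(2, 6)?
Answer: 8902/20331 ≈ 0.43785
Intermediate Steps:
d(x, D) = 0
O(U) = 0 (O(U) = 6*0 = 0)
-(O(121)/(-6935) + 8902/(-20331)) = -(0/(-6935) + 8902/(-20331)) = -(0*(-1/6935) + 8902*(-1/20331)) = -(0 - 8902/20331) = -1*(-8902/20331) = 8902/20331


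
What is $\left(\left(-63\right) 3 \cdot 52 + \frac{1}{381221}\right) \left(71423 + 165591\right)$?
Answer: $- \frac{888006129878818}{381221} \approx -2.3294 \cdot 10^{9}$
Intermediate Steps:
$\left(\left(-63\right) 3 \cdot 52 + \frac{1}{381221}\right) \left(71423 + 165591\right) = \left(\left(-189\right) 52 + \frac{1}{381221}\right) 237014 = \left(-9828 + \frac{1}{381221}\right) 237014 = \left(- \frac{3746639987}{381221}\right) 237014 = - \frac{888006129878818}{381221}$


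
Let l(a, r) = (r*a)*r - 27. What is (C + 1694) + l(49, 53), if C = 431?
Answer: 139739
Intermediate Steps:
l(a, r) = -27 + a*r² (l(a, r) = (a*r)*r - 27 = a*r² - 27 = -27 + a*r²)
(C + 1694) + l(49, 53) = (431 + 1694) + (-27 + 49*53²) = 2125 + (-27 + 49*2809) = 2125 + (-27 + 137641) = 2125 + 137614 = 139739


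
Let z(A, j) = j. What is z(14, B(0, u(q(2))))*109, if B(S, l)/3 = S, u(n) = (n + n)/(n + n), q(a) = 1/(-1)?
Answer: 0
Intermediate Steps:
q(a) = -1
u(n) = 1 (u(n) = (2*n)/((2*n)) = (2*n)*(1/(2*n)) = 1)
B(S, l) = 3*S
z(14, B(0, u(q(2))))*109 = (3*0)*109 = 0*109 = 0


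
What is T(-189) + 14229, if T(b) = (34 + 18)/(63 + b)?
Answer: 896401/63 ≈ 14229.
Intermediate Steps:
T(b) = 52/(63 + b)
T(-189) + 14229 = 52/(63 - 189) + 14229 = 52/(-126) + 14229 = 52*(-1/126) + 14229 = -26/63 + 14229 = 896401/63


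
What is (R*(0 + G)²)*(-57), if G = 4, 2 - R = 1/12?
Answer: -1748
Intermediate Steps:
R = 23/12 (R = 2 - 1/12 = 23/12 ≈ 1.9167)
(R*(0 + G)²)*(-57) = (23*(0 + 4)²/12)*(-57) = ((23/12)*4²)*(-57) = ((23/12)*16)*(-57) = (92/3)*(-57) = -1748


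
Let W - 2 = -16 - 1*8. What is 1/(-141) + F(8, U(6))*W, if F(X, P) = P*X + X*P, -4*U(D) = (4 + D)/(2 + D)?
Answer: 15509/141 ≈ 109.99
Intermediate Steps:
W = -22 (W = 2 + (-16 - 1*8) = 2 + (-16 - 8) = 2 - 24 = -22)
U(D) = -(4 + D)/(4*(2 + D))
F(X, P) = 2*P*X (F(X, P) = P*X + P*X = 2*P*X)
1/(-141) + F(8, U(6))*W = 1/(-141) + (2*((-4 - 1*6)/(4*(2 + 6)))*8)*(-22) = -1/141 + (2*((1/4)*(-4 - 6)/8)*8)*(-22) = -1/141 + (2*((1/4)*(1/8)*(-10))*8)*(-22) = -1/141 + (2*(-5/16)*8)*(-22) = -1/141 - 5*(-22) = -1/141 + 110 = 15509/141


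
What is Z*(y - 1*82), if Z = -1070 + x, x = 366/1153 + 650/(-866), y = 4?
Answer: 41684188806/499249 ≈ 83494.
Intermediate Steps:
x = -216247/499249 (x = 366*(1/1153) + 650*(-1/866) = 366/1153 - 325/433 = -216247/499249 ≈ -0.43314)
Z = -534412677/499249 (Z = -1070 - 216247/499249 = -534412677/499249 ≈ -1070.4)
Z*(y - 1*82) = -534412677*(4 - 1*82)/499249 = -534412677*(4 - 82)/499249 = -534412677/499249*(-78) = 41684188806/499249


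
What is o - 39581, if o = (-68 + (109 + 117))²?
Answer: -14617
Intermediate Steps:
o = 24964 (o = (-68 + 226)² = 158² = 24964)
o - 39581 = 24964 - 39581 = -14617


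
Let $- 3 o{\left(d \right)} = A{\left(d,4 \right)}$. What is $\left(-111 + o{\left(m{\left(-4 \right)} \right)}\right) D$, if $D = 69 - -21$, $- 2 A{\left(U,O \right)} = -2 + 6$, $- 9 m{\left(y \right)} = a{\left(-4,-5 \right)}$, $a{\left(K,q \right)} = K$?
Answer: $-9930$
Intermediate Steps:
$m{\left(y \right)} = \frac{4}{9}$ ($m{\left(y \right)} = \left(- \frac{1}{9}\right) \left(-4\right) = \frac{4}{9}$)
$A{\left(U,O \right)} = -2$ ($A{\left(U,O \right)} = - \frac{-2 + 6}{2} = \left(- \frac{1}{2}\right) 4 = -2$)
$D = 90$ ($D = 69 + 21 = 90$)
$o{\left(d \right)} = \frac{2}{3}$ ($o{\left(d \right)} = \left(- \frac{1}{3}\right) \left(-2\right) = \frac{2}{3}$)
$\left(-111 + o{\left(m{\left(-4 \right)} \right)}\right) D = \left(-111 + \frac{2}{3}\right) 90 = \left(- \frac{331}{3}\right) 90 = -9930$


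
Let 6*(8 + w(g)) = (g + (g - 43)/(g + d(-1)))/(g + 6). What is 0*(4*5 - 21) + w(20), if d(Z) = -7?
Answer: -5329/676 ≈ -7.8831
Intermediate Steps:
w(g) = -8 + (g + (-43 + g)/(-7 + g))/(6*(6 + g)) (w(g) = -8 + ((g + (g - 43)/(g - 7))/(g + 6))/6 = -8 + ((g + (-43 + g)/(-7 + g))/(6 + g))/6 = -8 + (g + (-43 + g)/(-7 + g))/(6*(6 + g)))
0*(4*5 - 21) + w(20) = 0*(4*5 - 21) + (1973 - 47*20² + 42*20)/(6*(-42 + 20² - 1*20)) = 0*(20 - 21) + (1973 - 47*400 + 840)/(6*(-42 + 400 - 20)) = 0*(-1) + (⅙)*(1973 - 18800 + 840)/338 = 0 + (⅙)*(1/338)*(-15987) = 0 - 5329/676 = -5329/676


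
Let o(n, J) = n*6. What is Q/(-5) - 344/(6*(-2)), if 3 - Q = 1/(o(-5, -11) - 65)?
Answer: 39992/1425 ≈ 28.065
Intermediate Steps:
o(n, J) = 6*n
Q = 286/95 (Q = 3 - 1/(6*(-5) - 65) = 3 - 1/(-30 - 65) = 3 - 1/(-95) = 3 - 1*(-1/95) = 3 + 1/95 = 286/95 ≈ 3.0105)
Q/(-5) - 344/(6*(-2)) = (286/95)/(-5) - 344/(6*(-2)) = (286/95)*(-⅕) - 344/(-12) = -286/475 - 344*(-1/12) = -286/475 + 86/3 = 39992/1425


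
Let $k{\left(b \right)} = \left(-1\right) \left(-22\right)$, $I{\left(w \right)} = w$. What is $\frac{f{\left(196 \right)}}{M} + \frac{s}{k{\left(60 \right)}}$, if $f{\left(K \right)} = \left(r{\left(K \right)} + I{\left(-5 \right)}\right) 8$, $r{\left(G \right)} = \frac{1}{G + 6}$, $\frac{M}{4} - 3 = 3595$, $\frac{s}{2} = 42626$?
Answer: $\frac{15490192049}{3997378} \approx 3875.1$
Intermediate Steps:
$s = 85252$ ($s = 2 \cdot 42626 = 85252$)
$M = 14392$ ($M = 12 + 4 \cdot 3595 = 12 + 14380 = 14392$)
$r{\left(G \right)} = \frac{1}{6 + G}$
$f{\left(K \right)} = -40 + \frac{8}{6 + K}$ ($f{\left(K \right)} = \left(\frac{1}{6 + K} - 5\right) 8 = \left(-5 + \frac{1}{6 + K}\right) 8 = -40 + \frac{8}{6 + K}$)
$k{\left(b \right)} = 22$
$\frac{f{\left(196 \right)}}{M} + \frac{s}{k{\left(60 \right)}} = \frac{8 \frac{1}{6 + 196} \left(-29 - 980\right)}{14392} + \frac{85252}{22} = \frac{8 \left(-29 - 980\right)}{202} \cdot \frac{1}{14392} + 85252 \cdot \frac{1}{22} = 8 \cdot \frac{1}{202} \left(-1009\right) \frac{1}{14392} + \frac{42626}{11} = \left(- \frac{4036}{101}\right) \frac{1}{14392} + \frac{42626}{11} = - \frac{1009}{363398} + \frac{42626}{11} = \frac{15490192049}{3997378}$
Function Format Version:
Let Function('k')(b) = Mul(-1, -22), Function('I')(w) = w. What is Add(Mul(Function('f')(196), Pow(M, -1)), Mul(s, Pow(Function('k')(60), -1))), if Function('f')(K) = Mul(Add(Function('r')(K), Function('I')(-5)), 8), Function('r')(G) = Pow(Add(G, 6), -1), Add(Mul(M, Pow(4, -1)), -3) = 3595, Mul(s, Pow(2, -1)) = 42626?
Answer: Rational(15490192049, 3997378) ≈ 3875.1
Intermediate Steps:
s = 85252 (s = Mul(2, 42626) = 85252)
M = 14392 (M = Add(12, Mul(4, 3595)) = Add(12, 14380) = 14392)
Function('r')(G) = Pow(Add(6, G), -1)
Function('f')(K) = Add(-40, Mul(8, Pow(Add(6, K), -1))) (Function('f')(K) = Mul(Add(Pow(Add(6, K), -1), -5), 8) = Mul(Add(-5, Pow(Add(6, K), -1)), 8) = Add(-40, Mul(8, Pow(Add(6, K), -1))))
Function('k')(b) = 22
Add(Mul(Function('f')(196), Pow(M, -1)), Mul(s, Pow(Function('k')(60), -1))) = Add(Mul(Mul(8, Pow(Add(6, 196), -1), Add(-29, Mul(-5, 196))), Pow(14392, -1)), Mul(85252, Pow(22, -1))) = Add(Mul(Mul(8, Pow(202, -1), Add(-29, -980)), Rational(1, 14392)), Mul(85252, Rational(1, 22))) = Add(Mul(Mul(8, Rational(1, 202), -1009), Rational(1, 14392)), Rational(42626, 11)) = Add(Mul(Rational(-4036, 101), Rational(1, 14392)), Rational(42626, 11)) = Add(Rational(-1009, 363398), Rational(42626, 11)) = Rational(15490192049, 3997378)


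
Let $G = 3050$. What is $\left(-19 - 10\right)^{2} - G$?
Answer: $-2209$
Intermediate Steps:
$\left(-19 - 10\right)^{2} - G = \left(-19 - 10\right)^{2} - 3050 = \left(-29\right)^{2} - 3050 = 841 - 3050 = -2209$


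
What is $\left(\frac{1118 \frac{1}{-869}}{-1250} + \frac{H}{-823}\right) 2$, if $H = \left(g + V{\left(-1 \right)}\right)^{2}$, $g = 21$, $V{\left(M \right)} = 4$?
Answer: $- \frac{677986136}{446991875} \approx -1.5168$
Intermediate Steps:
$H = 625$ ($H = \left(21 + 4\right)^{2} = 25^{2} = 625$)
$\left(\frac{1118 \frac{1}{-869}}{-1250} + \frac{H}{-823}\right) 2 = \left(\frac{1118 \frac{1}{-869}}{-1250} + \frac{625}{-823}\right) 2 = \left(1118 \left(- \frac{1}{869}\right) \left(- \frac{1}{1250}\right) + 625 \left(- \frac{1}{823}\right)\right) 2 = \left(\left(- \frac{1118}{869}\right) \left(- \frac{1}{1250}\right) - \frac{625}{823}\right) 2 = \left(\frac{559}{543125} - \frac{625}{823}\right) 2 = \left(- \frac{338993068}{446991875}\right) 2 = - \frac{677986136}{446991875}$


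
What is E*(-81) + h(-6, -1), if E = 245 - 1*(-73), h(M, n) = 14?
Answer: -25744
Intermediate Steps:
E = 318 (E = 245 + 73 = 318)
E*(-81) + h(-6, -1) = 318*(-81) + 14 = -25758 + 14 = -25744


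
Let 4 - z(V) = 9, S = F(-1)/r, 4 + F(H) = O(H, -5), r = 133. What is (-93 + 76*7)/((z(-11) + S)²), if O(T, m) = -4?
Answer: 7765471/452929 ≈ 17.145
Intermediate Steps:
F(H) = -8 (F(H) = -4 - 4 = -8)
S = -8/133 ≈ -0.060150
z(V) = -5 (z(V) = 4 - 1*9 = 4 - 9 = -5)
(-93 + 76*7)/((z(-11) + S)²) = (-93 + 76*7)/((-5 - 8/133)²) = (-93 + 532)/((-673/133)²) = 439/(452929/17689) = 439*(17689/452929) = 7765471/452929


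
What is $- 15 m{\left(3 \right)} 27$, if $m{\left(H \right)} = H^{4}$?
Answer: $-32805$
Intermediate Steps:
$- 15 m{\left(3 \right)} 27 = - 15 \cdot 3^{4} \cdot 27 = \left(-15\right) 81 \cdot 27 = \left(-1215\right) 27 = -32805$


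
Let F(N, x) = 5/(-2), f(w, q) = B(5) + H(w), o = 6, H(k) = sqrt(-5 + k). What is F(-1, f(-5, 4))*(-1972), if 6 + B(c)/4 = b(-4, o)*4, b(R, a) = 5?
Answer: 4930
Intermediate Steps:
B(c) = 56 (B(c) = -24 + 4*(5*4) = -24 + 4*20 = -24 + 80 = 56)
f(w, q) = 56 + sqrt(-5 + w)
F(N, x) = -5/2 (F(N, x) = 5*(-1/2) = -5/2)
F(-1, f(-5, 4))*(-1972) = -5/2*(-1972) = 4930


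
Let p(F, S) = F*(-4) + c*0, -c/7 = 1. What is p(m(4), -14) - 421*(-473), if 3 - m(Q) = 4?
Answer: 199137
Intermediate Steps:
c = -7 (c = -7*1 = -7)
m(Q) = -1 (m(Q) = 3 - 1*4 = 3 - 4 = -1)
p(F, S) = -4*F (p(F, S) = F*(-4) - 7*0 = -4*F + 0 = -4*F)
p(m(4), -14) - 421*(-473) = -4*(-1) - 421*(-473) = 4 + 199133 = 199137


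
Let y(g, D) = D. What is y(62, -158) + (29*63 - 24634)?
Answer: -22965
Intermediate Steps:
y(62, -158) + (29*63 - 24634) = -158 + (29*63 - 24634) = -158 + (1827 - 24634) = -158 - 22807 = -22965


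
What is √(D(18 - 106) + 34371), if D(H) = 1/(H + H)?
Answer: 7*√1358005/44 ≈ 185.39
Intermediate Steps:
D(H) = 1/(2*H)
√(D(18 - 106) + 34371) = √(1/(2*(18 - 106)) + 34371) = √((½)/(-88) + 34371) = √((½)*(-1/88) + 34371) = √(-1/176 + 34371) = √(6049295/176) = 7*√1358005/44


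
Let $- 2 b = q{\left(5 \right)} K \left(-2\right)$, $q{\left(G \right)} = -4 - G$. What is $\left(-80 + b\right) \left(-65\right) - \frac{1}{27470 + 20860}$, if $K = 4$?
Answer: $\frac{364408199}{48330} \approx 7540.0$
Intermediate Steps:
$b = -36$ ($b = - \frac{\left(-4 - 5\right) 4 \left(-2\right)}{2} = - \frac{\left(-9\right) 4 \left(-2\right)}{2} = - \frac{\left(-36\right) \left(-2\right)}{2} = \left(- \frac{1}{2}\right) 72 = -36$)
$\left(-80 + b\right) \left(-65\right) - \frac{1}{27470 + 20860} = \left(-80 - 36\right) \left(-65\right) - \frac{1}{27470 + 20860} = \left(-116\right) \left(-65\right) - \frac{1}{48330} = 7540 - \frac{1}{48330} = \frac{364408199}{48330}$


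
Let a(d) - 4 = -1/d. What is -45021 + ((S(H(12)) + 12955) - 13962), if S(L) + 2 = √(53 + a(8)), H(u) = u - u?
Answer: -46030 + √910/4 ≈ -46022.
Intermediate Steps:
a(d) = 4 - 1/d
H(u) = 0
S(L) = -2 + √910/4 (S(L) = -2 + √(53 + (4 - 1/8)) = -2 + √(53 + (4 - 1*⅛)) = -2 + √(53 + (4 - ⅛)) = -2 + √(53 + 31/8) = -2 + √(455/8) = -2 + √910/4)
-45021 + ((S(H(12)) + 12955) - 13962) = -45021 + (((-2 + √910/4) + 12955) - 13962) = -45021 + ((12953 + √910/4) - 13962) = -45021 + (-1009 + √910/4) = -46030 + √910/4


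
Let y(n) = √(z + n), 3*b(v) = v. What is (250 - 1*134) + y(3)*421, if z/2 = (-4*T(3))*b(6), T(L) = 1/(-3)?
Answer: 116 + 2105*√3/3 ≈ 1331.3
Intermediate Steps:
T(L) = -⅓
b(v) = v/3
z = 16/3 (z = 2*((-4*(-⅓))*((⅓)*6)) = 2*((4/3)*2) = 2*(8/3) = 16/3 ≈ 5.3333)
y(n) = √(16/3 + n)
(250 - 1*134) + y(3)*421 = (250 - 1*134) + (√(48 + 9*3)/3)*421 = (250 - 134) + (√(48 + 27)/3)*421 = 116 + (√75/3)*421 = 116 + ((5*√3)/3)*421 = 116 + (5*√3/3)*421 = 116 + 2105*√3/3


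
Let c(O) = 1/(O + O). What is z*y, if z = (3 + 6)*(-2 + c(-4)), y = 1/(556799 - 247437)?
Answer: -153/2474896 ≈ -6.1821e-5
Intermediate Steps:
y = 1/309362 ≈ 3.2325e-6
c(O) = 1/(2*O)
z = -153/8 (z = (3 + 6)*(-2 + (½)/(-4)) = 9*(-2 + (½)*(-¼)) = 9*(-2 - ⅛) = 9*(-17/8) = -153/8 ≈ -19.125)
z*y = -153/8*1/309362 = -153/2474896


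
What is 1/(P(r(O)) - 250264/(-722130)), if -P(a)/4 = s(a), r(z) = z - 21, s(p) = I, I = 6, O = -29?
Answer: -361065/8540428 ≈ -0.042277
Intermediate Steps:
s(p) = 6
r(z) = -21 + z
P(a) = -24 (P(a) = -4*6 = -24)
1/(P(r(O)) - 250264/(-722130)) = 1/(-24 - 250264/(-722130)) = 1/(-24 - 250264*(-1/722130)) = 1/(-24 + 125132/361065) = 1/(-8540428/361065) = -361065/8540428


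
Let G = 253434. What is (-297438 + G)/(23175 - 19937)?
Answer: -22002/1619 ≈ -13.590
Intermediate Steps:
(-297438 + G)/(23175 - 19937) = (-297438 + 253434)/(23175 - 19937) = -44004/3238 = -44004*1/3238 = -22002/1619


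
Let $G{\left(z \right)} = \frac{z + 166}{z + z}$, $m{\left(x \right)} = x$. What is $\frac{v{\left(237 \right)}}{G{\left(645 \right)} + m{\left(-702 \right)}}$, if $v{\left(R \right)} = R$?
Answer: $- \frac{305730}{904769} \approx -0.33791$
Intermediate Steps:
$G{\left(z \right)} = \frac{166 + z}{2 z}$
$\frac{v{\left(237 \right)}}{G{\left(645 \right)} + m{\left(-702 \right)}} = \frac{237}{\frac{166 + 645}{2 \cdot 645} - 702} = \frac{237}{\frac{1}{2} \cdot \frac{1}{645} \cdot 811 - 702} = \frac{237}{\frac{811}{1290} - 702} = \frac{237}{- \frac{904769}{1290}} = 237 \left(- \frac{1290}{904769}\right) = - \frac{305730}{904769}$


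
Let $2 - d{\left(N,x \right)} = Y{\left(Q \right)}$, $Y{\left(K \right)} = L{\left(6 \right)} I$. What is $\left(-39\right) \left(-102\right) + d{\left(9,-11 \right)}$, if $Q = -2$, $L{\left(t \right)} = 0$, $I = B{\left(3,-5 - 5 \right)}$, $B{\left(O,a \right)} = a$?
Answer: $3980$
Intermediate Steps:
$I = -10$ ($I = -5 - 5 = -10$)
$Y{\left(K \right)} = 0$ ($Y{\left(K \right)} = 0 \left(-10\right) = 0$)
$d{\left(N,x \right)} = 2$ ($d{\left(N,x \right)} = 2 - 0 = 2 + 0 = 2$)
$\left(-39\right) \left(-102\right) + d{\left(9,-11 \right)} = \left(-39\right) \left(-102\right) + 2 = 3978 + 2 = 3980$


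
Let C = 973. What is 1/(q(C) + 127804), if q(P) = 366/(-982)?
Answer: 491/62751581 ≈ 7.8245e-6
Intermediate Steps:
q(P) = -183/491 (q(P) = 366*(-1/982) = -183/491)
1/(q(C) + 127804) = 1/(-183/491 + 127804) = 1/(62751581/491) = 491/62751581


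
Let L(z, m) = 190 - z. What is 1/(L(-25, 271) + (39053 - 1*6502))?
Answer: 1/32766 ≈ 3.0519e-5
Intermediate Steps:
1/(L(-25, 271) + (39053 - 1*6502)) = 1/((190 - 1*(-25)) + (39053 - 1*6502)) = 1/((190 + 25) + (39053 - 6502)) = 1/(215 + 32551) = 1/32766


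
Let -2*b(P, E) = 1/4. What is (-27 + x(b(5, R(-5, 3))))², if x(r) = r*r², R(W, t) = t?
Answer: 191130625/262144 ≈ 729.11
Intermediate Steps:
b(P, E) = -⅛ (b(P, E) = -½/4 = -½*¼ = -⅛)
x(r) = r³
(-27 + x(b(5, R(-5, 3))))² = (-27 + (-⅛)³)² = (-27 - 1/512)² = (-13825/512)² = 191130625/262144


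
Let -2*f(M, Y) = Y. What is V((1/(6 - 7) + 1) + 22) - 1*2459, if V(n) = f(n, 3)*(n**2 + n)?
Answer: -3218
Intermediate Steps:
f(M, Y) = -Y/2
V(n) = -3*n/2 - 3*n**2/2 (V(n) = (-1/2*3)*(n**2 + n) = -3*(n + n**2)/2 = -3*n/2 - 3*n**2/2)
V((1/(6 - 7) + 1) + 22) - 1*2459 = -3*((1/(6 - 7) + 1) + 22)*(1 + ((1/(6 - 7) + 1) + 22))/2 - 1*2459 = -3*((1/(-1) + 1) + 22)*(1 + ((1/(-1) + 1) + 22))/2 - 2459 = -3*((-1 + 1) + 22)*(1 + ((-1 + 1) + 22))/2 - 2459 = -3*(0 + 22)*(1 + (0 + 22))/2 - 2459 = -3/2*22*(1 + 22) - 2459 = -3/2*22*23 - 2459 = -759 - 2459 = -3218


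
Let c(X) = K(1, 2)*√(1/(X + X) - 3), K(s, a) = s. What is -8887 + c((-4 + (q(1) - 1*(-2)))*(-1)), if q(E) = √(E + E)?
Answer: -8887 + I*√(22 - 12*√2)/(2*√(2 - √2)) ≈ -8887.0 + 1.4651*I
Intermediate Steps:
q(E) = √2*√E (q(E) = √(2*E) = √2*√E)
c(X) = √(-3 + 1/(2*X)) (c(X) = 1*√(1/(X + X) - 3) = 1*√(1/(2*X) - 3) = 1*√(-3 + 1/(2*X)) = √(-3 + 1/(2*X)))
-8887 + c((-4 + (q(1) - 1*(-2)))*(-1)) = -8887 + √(-12 + 2/(((-4 + (√2*√1 - 1*(-2)))*(-1))))/2 = -8887 + √(-12 + 2/(((-4 + (√2*1 + 2))*(-1))))/2 = -8887 + √(-12 + 2/(((-4 + (√2 + 2))*(-1))))/2 = -8887 + √(-12 + 2/(((-4 + (2 + √2))*(-1))))/2 = -8887 + √(-12 + 2/(((-2 + √2)*(-1))))/2 = -8887 + √(-12 + 2/(2 - √2))/2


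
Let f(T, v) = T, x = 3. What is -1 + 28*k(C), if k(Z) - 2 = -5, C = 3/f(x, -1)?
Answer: -85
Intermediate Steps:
C = 1 (C = 3/3 = 3*(⅓) = 1)
k(Z) = -3 (k(Z) = 2 - 5 = -3)
-1 + 28*k(C) = -1 + 28*(-3) = -1 - 84 = -85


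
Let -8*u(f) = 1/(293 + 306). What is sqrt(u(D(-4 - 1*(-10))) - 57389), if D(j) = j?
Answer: I*sqrt(329459690622)/2396 ≈ 239.56*I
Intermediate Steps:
u(f) = -1/4792 (u(f) = -1/(8*(293 + 306)) = -1/8/599 = -1/8*1/599 = -1/4792)
sqrt(u(D(-4 - 1*(-10))) - 57389) = sqrt(-1/4792 - 57389) = sqrt(-275008089/4792) = I*sqrt(329459690622)/2396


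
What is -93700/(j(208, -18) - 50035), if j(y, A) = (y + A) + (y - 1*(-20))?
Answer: 93700/49617 ≈ 1.8885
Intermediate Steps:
j(y, A) = 20 + A + 2*y (j(y, A) = (A + y) + (y + 20) = (A + y) + (20 + y) = 20 + A + 2*y)
-93700/(j(208, -18) - 50035) = -93700/((20 - 18 + 2*208) - 50035) = -93700/((20 - 18 + 416) - 50035) = -93700/(418 - 50035) = -93700/(-49617) = -93700*(-1/49617) = 93700/49617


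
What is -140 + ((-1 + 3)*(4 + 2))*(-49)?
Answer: -728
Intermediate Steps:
-140 + ((-1 + 3)*(4 + 2))*(-49) = -140 + (2*6)*(-49) = -140 + 12*(-49) = -140 - 588 = -728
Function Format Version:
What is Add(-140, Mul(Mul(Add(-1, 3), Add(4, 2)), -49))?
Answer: -728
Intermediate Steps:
Add(-140, Mul(Mul(Add(-1, 3), Add(4, 2)), -49)) = Add(-140, Mul(Mul(2, 6), -49)) = Add(-140, Mul(12, -49)) = Add(-140, -588) = -728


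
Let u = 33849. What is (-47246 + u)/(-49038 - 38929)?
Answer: 13397/87967 ≈ 0.15230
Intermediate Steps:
(-47246 + u)/(-49038 - 38929) = (-47246 + 33849)/(-49038 - 38929) = -13397/(-87967) = -13397*(-1/87967) = 13397/87967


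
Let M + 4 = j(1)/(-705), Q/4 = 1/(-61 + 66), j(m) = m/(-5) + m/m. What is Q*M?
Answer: -56416/17625 ≈ -3.2009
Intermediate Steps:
j(m) = 1 - m/5 (j(m) = m*(-⅕) + 1 = -m/5 + 1 = 1 - m/5)
Q = ⅘ (Q = 4/(-61 + 66) = 4/5 = 4*(⅕) = ⅘ ≈ 0.80000)
M = -14104/3525 (M = -4 + (1 - ⅕*1)/(-705) = -4 + (1 - ⅕)*(-1/705) = -4 + (⅘)*(-1/705) = -4 - 4/3525 = -14104/3525 ≈ -4.0011)
Q*M = (⅘)*(-14104/3525) = -56416/17625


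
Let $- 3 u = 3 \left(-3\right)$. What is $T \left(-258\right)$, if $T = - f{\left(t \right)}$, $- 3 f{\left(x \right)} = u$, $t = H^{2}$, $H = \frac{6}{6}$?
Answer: $-258$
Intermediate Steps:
$H = 1$ ($H = 6 \cdot \frac{1}{6} = 1$)
$t = 1$ ($t = 1^{2} = 1$)
$u = 3$ ($u = - \frac{3 \left(-3\right)}{3} = \left(- \frac{1}{3}\right) \left(-9\right) = 3$)
$f{\left(x \right)} = -1$ ($f{\left(x \right)} = \left(- \frac{1}{3}\right) 3 = -1$)
$T = 1$ ($T = \left(-1\right) \left(-1\right) = 1$)
$T \left(-258\right) = 1 \left(-258\right) = -258$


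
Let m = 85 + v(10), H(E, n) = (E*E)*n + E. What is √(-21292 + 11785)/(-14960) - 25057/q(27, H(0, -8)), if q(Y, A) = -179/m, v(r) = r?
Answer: 2380415/179 - I*√9507/14960 ≈ 13298.0 - 0.0065176*I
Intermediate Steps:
H(E, n) = E + n*E² (H(E, n) = E²*n + E = n*E² + E = E + n*E²)
m = 95 (m = 85 + 10 = 95)
q(Y, A) = -179/95
√(-21292 + 11785)/(-14960) - 25057/q(27, H(0, -8)) = √(-21292 + 11785)/(-14960) - 25057/(-179/95) = √(-9507)*(-1/14960) - 25057*(-95/179) = (I*√9507)*(-1/14960) + 2380415/179 = -I*√9507/14960 + 2380415/179 = 2380415/179 - I*√9507/14960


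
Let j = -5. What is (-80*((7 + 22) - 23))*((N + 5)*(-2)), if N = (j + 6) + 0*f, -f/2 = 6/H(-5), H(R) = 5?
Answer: 5760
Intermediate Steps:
f = -12/5 ≈ -2.4000
N = 1 (N = (-5 + 6) + 0*(-12/5) = 1 + 0 = 1)
(-80*((7 + 22) - 23))*((N + 5)*(-2)) = (-80*((7 + 22) - 23))*((1 + 5)*(-2)) = (-80*(29 - 23))*(6*(-2)) = -80*6*(-12) = -480*(-12) = 5760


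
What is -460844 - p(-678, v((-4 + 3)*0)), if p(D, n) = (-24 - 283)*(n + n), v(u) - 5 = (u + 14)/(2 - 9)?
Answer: -459002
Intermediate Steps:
v(u) = 3 - u/7 (v(u) = 5 + (u + 14)/(2 - 9) = 5 + (14 + u)/(-7) = 5 + (14 + u)*(-1/7) = 5 + (-2 - u/7) = 3 - u/7)
p(D, n) = -614*n
-460844 - p(-678, v((-4 + 3)*0)) = -460844 - (-614)*(3 - (-4 + 3)*0/7) = -460844 - (-614)*(3 - (-1)*0/7) = -460844 - (-614)*(3 - 1/7*0) = -460844 - (-614)*(3 + 0) = -460844 - (-614)*3 = -460844 - 1*(-1842) = -460844 + 1842 = -459002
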